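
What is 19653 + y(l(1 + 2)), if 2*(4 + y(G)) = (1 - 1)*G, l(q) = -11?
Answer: 19649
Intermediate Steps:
y(G) = -4 (y(G) = -4 + ((1 - 1)*G)/2 = -4 + (0*G)/2 = -4 + (½)*0 = -4 + 0 = -4)
19653 + y(l(1 + 2)) = 19653 - 4 = 19649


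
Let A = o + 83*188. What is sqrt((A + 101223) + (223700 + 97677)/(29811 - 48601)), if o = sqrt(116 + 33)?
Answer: sqrt(41241380936870 + 353064100*sqrt(149))/18790 ≈ 341.79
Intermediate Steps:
o = sqrt(149) ≈ 12.207
A = 15604 + sqrt(149) (A = sqrt(149) + 83*188 = sqrt(149) + 15604 = 15604 + sqrt(149) ≈ 15616.)
sqrt((A + 101223) + (223700 + 97677)/(29811 - 48601)) = sqrt(((15604 + sqrt(149)) + 101223) + (223700 + 97677)/(29811 - 48601)) = sqrt((116827 + sqrt(149)) + 321377/(-18790)) = sqrt((116827 + sqrt(149)) + 321377*(-1/18790)) = sqrt((116827 + sqrt(149)) - 321377/18790) = sqrt(2194857953/18790 + sqrt(149))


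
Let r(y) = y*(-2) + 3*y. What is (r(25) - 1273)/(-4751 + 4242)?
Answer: 1248/509 ≈ 2.4519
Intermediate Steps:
r(y) = y (r(y) = -2*y + 3*y = y)
(r(25) - 1273)/(-4751 + 4242) = (25 - 1273)/(-4751 + 4242) = -1248/(-509) = -1248*(-1/509) = 1248/509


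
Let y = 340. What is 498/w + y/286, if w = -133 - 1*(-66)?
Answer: -59824/9581 ≈ -6.2440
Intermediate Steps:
w = -67 (w = -133 + 66 = -67)
498/w + y/286 = 498/(-67) + 340/286 = 498*(-1/67) + 340*(1/286) = -498/67 + 170/143 = -59824/9581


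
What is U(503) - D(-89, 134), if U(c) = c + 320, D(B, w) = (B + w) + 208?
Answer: 570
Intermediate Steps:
D(B, w) = 208 + B + w
U(c) = 320 + c
U(503) - D(-89, 134) = (320 + 503) - (208 - 89 + 134) = 823 - 1*253 = 823 - 253 = 570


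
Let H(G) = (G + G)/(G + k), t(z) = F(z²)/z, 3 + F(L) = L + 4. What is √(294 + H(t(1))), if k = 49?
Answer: √764898/51 ≈ 17.149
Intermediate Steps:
F(L) = 1 + L (F(L) = -3 + (L + 4) = -3 + (4 + L) = 1 + L)
t(z) = (1 + z²)/z
H(G) = 2*G/(49 + G) (H(G) = (G + G)/(G + 49) = (2*G)/(49 + G) = 2*G/(49 + G))
√(294 + H(t(1))) = √(294 + 2*(1 + 1/1)/(49 + (1 + 1/1))) = √(294 + 2*(1 + 1)/(49 + (1 + 1))) = √(294 + 2*2/(49 + 2)) = √(294 + 2*2/51) = √(294 + 2*2*(1/51)) = √(294 + 4/51) = √(14998/51) = √764898/51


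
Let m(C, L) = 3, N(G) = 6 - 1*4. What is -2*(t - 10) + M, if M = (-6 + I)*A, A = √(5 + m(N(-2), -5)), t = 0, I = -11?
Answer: 20 - 34*√2 ≈ -28.083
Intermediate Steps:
N(G) = 2 (N(G) = 6 - 4 = 2)
A = 2*√2 (A = √(5 + 3) = √8 = 2*√2 ≈ 2.8284)
M = -34*√2 (M = (-6 - 11)*(2*√2) = -34*√2 ≈ -48.083)
-2*(t - 10) + M = -2*(0 - 10) - 34*√2 = -2*(-10) - 34*√2 = 20 - 34*√2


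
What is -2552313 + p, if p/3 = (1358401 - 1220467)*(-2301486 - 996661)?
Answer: -1364782377207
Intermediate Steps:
p = -1364779824894 (p = 3*((1358401 - 1220467)*(-2301486 - 996661)) = 3*(137934*(-3298147)) = 3*(-454926608298) = -1364779824894)
-2552313 + p = -2552313 - 1364779824894 = -1364782377207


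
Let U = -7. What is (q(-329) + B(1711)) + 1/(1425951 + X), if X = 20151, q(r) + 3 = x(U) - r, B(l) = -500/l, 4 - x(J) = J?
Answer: 833109486625/2474280522 ≈ 336.71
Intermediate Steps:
x(J) = 4 - J
q(r) = 8 - r (q(r) = -3 + ((4 - 1*(-7)) - r) = -3 + ((4 + 7) - r) = -3 + (11 - r) = 8 - r)
(q(-329) + B(1711)) + 1/(1425951 + X) = ((8 - 1*(-329)) - 500/1711) + 1/(1425951 + 20151) = ((8 + 329) - 500*1/1711) + 1/1446102 = (337 - 500/1711) + 1/1446102 = 576107/1711 + 1/1446102 = 833109486625/2474280522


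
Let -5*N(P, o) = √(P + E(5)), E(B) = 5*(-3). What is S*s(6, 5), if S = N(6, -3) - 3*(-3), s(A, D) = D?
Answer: 45 - 3*I ≈ 45.0 - 3.0*I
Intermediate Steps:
E(B) = -15
N(P, o) = -√(-15 + P)/5 (N(P, o) = -√(P - 15)/5 = -√(-15 + P)/5)
S = 9 - 3*I/5 (S = -√(-15 + 6)/5 - 3*(-3) = -3*I/5 + 9 = 9 - 3*I/5 ≈ 9.0 - 0.6*I)
S*s(6, 5) = (9 - 3*I/5)*5 = 45 - 3*I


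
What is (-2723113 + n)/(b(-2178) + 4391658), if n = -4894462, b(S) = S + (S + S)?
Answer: -400925/230796 ≈ -1.7371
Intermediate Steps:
b(S) = 3*S (b(S) = S + 2*S = 3*S)
(-2723113 + n)/(b(-2178) + 4391658) = (-2723113 - 4894462)/(3*(-2178) + 4391658) = -7617575/(-6534 + 4391658) = -7617575/4385124 = -7617575*1/4385124 = -400925/230796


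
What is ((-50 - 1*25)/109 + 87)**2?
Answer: 88510464/11881 ≈ 7449.8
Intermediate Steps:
((-50 - 1*25)/109 + 87)**2 = ((-50 - 25)*(1/109) + 87)**2 = (-75*1/109 + 87)**2 = (-75/109 + 87)**2 = (9408/109)**2 = 88510464/11881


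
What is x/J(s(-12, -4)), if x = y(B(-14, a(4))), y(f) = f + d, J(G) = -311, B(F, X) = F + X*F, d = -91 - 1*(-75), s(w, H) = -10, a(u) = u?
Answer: 86/311 ≈ 0.27653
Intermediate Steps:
d = -16 (d = -91 + 75 = -16)
B(F, X) = F + F*X
y(f) = -16 + f (y(f) = f - 16 = -16 + f)
x = -86 (x = -16 - 14*(1 + 4) = -16 - 14*5 = -16 - 70 = -86)
x/J(s(-12, -4)) = -86/(-311) = -86*(-1/311) = 86/311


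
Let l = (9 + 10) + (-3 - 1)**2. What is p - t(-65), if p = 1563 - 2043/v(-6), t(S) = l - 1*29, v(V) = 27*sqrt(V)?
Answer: 1557 + 227*I*sqrt(6)/18 ≈ 1557.0 + 30.891*I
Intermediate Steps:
l = 35 (l = 19 + (-4)**2 = 19 + 16 = 35)
t(S) = 6 (t(S) = 35 - 1*29 = 35 - 29 = 6)
p = 1563 + 227*I*sqrt(6)/18 (p = 1563 - 2043/(27*sqrt(-6)) = 1563 - 2043/(27*(I*sqrt(6))) = 1563 - 2043/(27*I*sqrt(6)) = 1563 - 2043*(-I*sqrt(6)/162) = 1563 - (-227)*I*sqrt(6)/18 = 1563 + 227*I*sqrt(6)/18 ≈ 1563.0 + 30.891*I)
p - t(-65) = (1563 + 227*I*sqrt(6)/18) - 1*6 = (1563 + 227*I*sqrt(6)/18) - 6 = 1557 + 227*I*sqrt(6)/18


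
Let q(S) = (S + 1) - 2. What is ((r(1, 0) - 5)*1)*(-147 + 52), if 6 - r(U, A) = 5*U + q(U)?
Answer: 380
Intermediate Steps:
q(S) = -1 + S (q(S) = (1 + S) - 2 = -1 + S)
r(U, A) = 7 - 6*U (r(U, A) = 6 - (5*U + (-1 + U)) = 6 - (-1 + 6*U) = 6 + (1 - 6*U) = 7 - 6*U)
((r(1, 0) - 5)*1)*(-147 + 52) = (((7 - 6*1) - 5)*1)*(-147 + 52) = (((7 - 6) - 5)*1)*(-95) = ((1 - 5)*1)*(-95) = -4*1*(-95) = -4*(-95) = 380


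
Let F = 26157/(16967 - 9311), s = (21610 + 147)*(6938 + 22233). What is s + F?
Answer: 1619686645463/2552 ≈ 6.3467e+8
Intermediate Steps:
s = 634673447 (s = 21757*29171 = 634673447)
F = 8719/2552 (F = 26157/7656 = 26157*(1/7656) = 8719/2552 ≈ 3.4165)
s + F = 634673447 + 8719/2552 = 1619686645463/2552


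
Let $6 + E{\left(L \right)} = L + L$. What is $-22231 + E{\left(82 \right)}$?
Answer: $-22073$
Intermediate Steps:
$E{\left(L \right)} = -6 + 2 L$ ($E{\left(L \right)} = -6 + \left(L + L\right) = -6 + 2 L$)
$-22231 + E{\left(82 \right)} = -22231 + \left(-6 + 2 \cdot 82\right) = -22231 + \left(-6 + 164\right) = -22231 + 158 = -22073$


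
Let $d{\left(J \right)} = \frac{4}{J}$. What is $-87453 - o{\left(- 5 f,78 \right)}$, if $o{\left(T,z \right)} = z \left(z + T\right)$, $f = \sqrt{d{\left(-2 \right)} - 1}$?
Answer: $-93537 + 390 i \sqrt{3} \approx -93537.0 + 675.5 i$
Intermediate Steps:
$f = i \sqrt{3}$ ($f = \sqrt{\frac{4}{-2} - 1} = \sqrt{4 \left(- \frac{1}{2}\right) - 1} = \sqrt{-2 - 1} = \sqrt{-3} = i \sqrt{3} \approx 1.732 i$)
$o{\left(T,z \right)} = z \left(T + z\right)$
$-87453 - o{\left(- 5 f,78 \right)} = -87453 - 78 \left(- 5 i \sqrt{3} + 78\right) = -87453 - 78 \left(78 - 5 i \sqrt{3}\right) = -87453 - \left(6084 - 390 i \sqrt{3}\right) = -93537 + 390 i \sqrt{3}$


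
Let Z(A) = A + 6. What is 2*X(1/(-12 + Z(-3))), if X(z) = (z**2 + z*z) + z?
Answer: -14/81 ≈ -0.17284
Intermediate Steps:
Z(A) = 6 + A
X(z) = z + 2*z**2 (X(z) = (z**2 + z**2) + z = 2*z**2 + z = z + 2*z**2)
2*X(1/(-12 + Z(-3))) = 2*((1 + 2/(-12 + (6 - 3)))/(-12 + (6 - 3))) = 2*((1 + 2/(-12 + 3))/(-12 + 3)) = 2*((1 + 2/(-9))/(-9)) = 2*(-(1 + 2*(-1/9))/9) = 2*(-(1 - 2/9)/9) = 2*(-1/9*7/9) = 2*(-7/81) = -14/81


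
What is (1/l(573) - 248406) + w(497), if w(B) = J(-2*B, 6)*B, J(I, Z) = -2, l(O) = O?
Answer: -142906199/573 ≈ -2.4940e+5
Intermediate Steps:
w(B) = -2*B
(1/l(573) - 248406) + w(497) = (1/573 - 248406) - 2*497 = (1/573 - 248406) - 994 = -142336637/573 - 994 = -142906199/573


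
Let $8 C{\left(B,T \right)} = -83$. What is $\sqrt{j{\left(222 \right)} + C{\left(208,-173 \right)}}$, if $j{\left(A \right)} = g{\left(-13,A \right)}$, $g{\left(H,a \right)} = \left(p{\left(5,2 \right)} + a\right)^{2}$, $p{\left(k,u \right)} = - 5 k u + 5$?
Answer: $\frac{\sqrt{501098}}{4} \approx 176.97$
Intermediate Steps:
$C{\left(B,T \right)} = - \frac{83}{8}$ ($C{\left(B,T \right)} = \frac{1}{8} \left(-83\right) = - \frac{83}{8}$)
$p{\left(k,u \right)} = 5 - 5 k u$ ($p{\left(k,u \right)} = - 5 k u + 5 = 5 - 5 k u$)
$g{\left(H,a \right)} = \left(-45 + a\right)^{2}$ ($g{\left(H,a \right)} = \left(\left(5 - 25 \cdot 2\right) + a\right)^{2} = \left(\left(5 - 50\right) + a\right)^{2} = \left(-45 + a\right)^{2}$)
$j{\left(A \right)} = \left(-45 + A\right)^{2}$
$\sqrt{j{\left(222 \right)} + C{\left(208,-173 \right)}} = \sqrt{\left(-45 + 222\right)^{2} - \frac{83}{8}} = \sqrt{177^{2} - \frac{83}{8}} = \sqrt{31329 - \frac{83}{8}} = \sqrt{\frac{250549}{8}} = \frac{\sqrt{501098}}{4}$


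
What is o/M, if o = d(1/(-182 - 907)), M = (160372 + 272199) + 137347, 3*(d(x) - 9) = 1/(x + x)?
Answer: -345/1139836 ≈ -0.00030268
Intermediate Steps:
d(x) = 9 + 1/(6*x) (d(x) = 9 + 1/(3*(x + x)) = 9 + 1/(3*((2*x))) = 9 + (1/(2*x))/3 = 9 + 1/(6*x))
M = 569918 (M = 432571 + 137347 = 569918)
o = -345/2 (o = 9 + 1/(6*(1/(-182 - 907))) = 9 + 1/(6*(1/(-1089))) = 9 + 1/(6*(-1/1089)) = 9 + (⅙)*(-1089) = 9 - 363/2 = -345/2 ≈ -172.50)
o/M = -345/2/569918 = -345/2*1/569918 = -345/1139836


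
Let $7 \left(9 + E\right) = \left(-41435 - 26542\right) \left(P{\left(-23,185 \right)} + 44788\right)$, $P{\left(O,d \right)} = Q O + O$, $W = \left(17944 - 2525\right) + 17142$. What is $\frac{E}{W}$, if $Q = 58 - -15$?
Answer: $- \frac{418408155}{32561} \approx -12850.0$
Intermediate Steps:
$Q = 73$ ($Q = 58 + 15 = 73$)
$W = 32561$ ($W = 15419 + 17142 = 32561$)
$P{\left(O,d \right)} = 74 O$ ($P{\left(O,d \right)} = 73 O + O = 74 O$)
$E = -418408155$ ($E = -9 + \frac{\left(-41435 - 26542\right) \left(74 \left(-23\right) + 44788\right)}{7} = -9 + \frac{\left(-67977\right) \left(-1702 + 44788\right)}{7} = -9 + \frac{\left(-67977\right) 43086}{7} = -9 + \frac{1}{7} \left(-2928857022\right) = -9 - 418408146 = -418408155$)
$\frac{E}{W} = - \frac{418408155}{32561}$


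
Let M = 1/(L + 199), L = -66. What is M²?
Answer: 1/17689 ≈ 5.6532e-5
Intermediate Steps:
M = 1/133 (M = 1/(-66 + 199) = 1/133 ≈ 0.0075188)
M² = (1/133)² = 1/17689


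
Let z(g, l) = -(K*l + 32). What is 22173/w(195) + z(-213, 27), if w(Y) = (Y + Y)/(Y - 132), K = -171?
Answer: 1061683/130 ≈ 8166.8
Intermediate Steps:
w(Y) = 2*Y/(-132 + Y) (w(Y) = (2*Y)/(-132 + Y) = 2*Y/(-132 + Y))
z(g, l) = -32 + 171*l (z(g, l) = -(-171*l + 32) = -(32 - 171*l) = -32 + 171*l)
22173/w(195) + z(-213, 27) = 22173/((2*195/(-132 + 195))) + (-32 + 171*27) = 22173/((2*195/63)) + (-32 + 4617) = 22173/((2*195*(1/63))) + 4585 = 22173/(130/21) + 4585 = 22173*(21/130) + 4585 = 465633/130 + 4585 = 1061683/130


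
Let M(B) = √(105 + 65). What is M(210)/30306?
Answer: √170/30306 ≈ 0.00043023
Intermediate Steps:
M(B) = √170
M(210)/30306 = √170/30306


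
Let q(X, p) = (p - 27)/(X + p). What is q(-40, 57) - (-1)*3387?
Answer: 57609/17 ≈ 3388.8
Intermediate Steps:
q(X, p) = (-27 + p)/(X + p)
q(-40, 57) - (-1)*3387 = (-27 + 57)/(-40 + 57) - (-1)*3387 = 30/17 - 1*(-3387) = (1/17)*30 + 3387 = 30/17 + 3387 = 57609/17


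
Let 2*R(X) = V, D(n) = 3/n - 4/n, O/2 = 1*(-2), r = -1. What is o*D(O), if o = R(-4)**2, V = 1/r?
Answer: 1/16 ≈ 0.062500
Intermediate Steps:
O = -4 (O = 2*(1*(-2)) = 2*(-2) = -4)
D(n) = -1/n
V = -1 (V = 1/(-1) = -1)
R(X) = -1/2 (R(X) = (1/2)*(-1) = -1/2)
o = 1/4 (o = (-1/2)**2 = 1/4 ≈ 0.25000)
o*D(O) = (-1/(-4))/4 = (-1*(-1/4))/4 = (1/4)*(1/4) = 1/16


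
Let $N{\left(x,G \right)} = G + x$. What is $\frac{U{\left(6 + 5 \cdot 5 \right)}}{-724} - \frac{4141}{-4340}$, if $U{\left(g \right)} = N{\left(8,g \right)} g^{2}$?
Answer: $- \frac{19957597}{392770} \approx -50.812$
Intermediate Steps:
$U{\left(g \right)} = g^{2} \left(8 + g\right)$ ($U{\left(g \right)} = \left(g + 8\right) g^{2} = \left(8 + g\right) g^{2} = g^{2} \left(8 + g\right)$)
$\frac{U{\left(6 + 5 \cdot 5 \right)}}{-724} - \frac{4141}{-4340} = \frac{\left(6 + 5 \cdot 5\right)^{2} \left(8 + \left(6 + 5 \cdot 5\right)\right)}{-724} - \frac{4141}{-4340} = \left(6 + 25\right)^{2} \left(8 + \left(6 + 25\right)\right) \left(- \frac{1}{724}\right) - - \frac{4141}{4340} = 31^{2} \left(8 + 31\right) \left(- \frac{1}{724}\right) + \frac{4141}{4340} = 961 \cdot 39 \left(- \frac{1}{724}\right) + \frac{4141}{4340} = 37479 \left(- \frac{1}{724}\right) + \frac{4141}{4340} = - \frac{37479}{724} + \frac{4141}{4340} = - \frac{19957597}{392770}$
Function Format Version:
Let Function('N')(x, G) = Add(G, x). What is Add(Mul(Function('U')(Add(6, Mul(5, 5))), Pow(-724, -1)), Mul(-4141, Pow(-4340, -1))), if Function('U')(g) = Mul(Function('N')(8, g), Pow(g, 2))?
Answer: Rational(-19957597, 392770) ≈ -50.812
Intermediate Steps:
Function('U')(g) = Mul(Pow(g, 2), Add(8, g)) (Function('U')(g) = Mul(Add(g, 8), Pow(g, 2)) = Mul(Add(8, g), Pow(g, 2)) = Mul(Pow(g, 2), Add(8, g)))
Add(Mul(Function('U')(Add(6, Mul(5, 5))), Pow(-724, -1)), Mul(-4141, Pow(-4340, -1))) = Add(Mul(Mul(Pow(Add(6, Mul(5, 5)), 2), Add(8, Add(6, Mul(5, 5)))), Pow(-724, -1)), Mul(-4141, Pow(-4340, -1))) = Add(Mul(Mul(Pow(Add(6, 25), 2), Add(8, Add(6, 25))), Rational(-1, 724)), Mul(-4141, Rational(-1, 4340))) = Add(Mul(Mul(Pow(31, 2), Add(8, 31)), Rational(-1, 724)), Rational(4141, 4340)) = Add(Mul(Mul(961, 39), Rational(-1, 724)), Rational(4141, 4340)) = Add(Mul(37479, Rational(-1, 724)), Rational(4141, 4340)) = Add(Rational(-37479, 724), Rational(4141, 4340)) = Rational(-19957597, 392770)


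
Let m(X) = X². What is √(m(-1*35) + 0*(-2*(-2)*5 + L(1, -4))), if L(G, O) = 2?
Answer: 35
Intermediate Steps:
√(m(-1*35) + 0*(-2*(-2)*5 + L(1, -4))) = √((-1*35)² + 0*(-2*(-2)*5 + 2)) = √((-35)² + 0*(4*5 + 2)) = √(1225 + 0*(20 + 2)) = √(1225 + 0*22) = √(1225 + 0) = √1225 = 35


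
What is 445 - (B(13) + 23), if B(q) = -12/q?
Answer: 5498/13 ≈ 422.92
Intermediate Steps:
445 - (B(13) + 23) = 445 - (-12/13 + 23) = 445 - 1*287/13 = 445 - 287/13 = 5498/13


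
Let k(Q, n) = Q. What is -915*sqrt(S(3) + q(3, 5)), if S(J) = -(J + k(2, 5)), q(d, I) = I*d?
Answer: -915*sqrt(10) ≈ -2893.5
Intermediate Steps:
S(J) = -2 - J (S(J) = -(J + 2) = -(2 + J) = -2 - J)
-915*sqrt(S(3) + q(3, 5)) = -915*sqrt((-2 - 1*3) + 5*3) = -915*sqrt((-2 - 3) + 15) = -915*sqrt(-5 + 15) = -915*sqrt(10)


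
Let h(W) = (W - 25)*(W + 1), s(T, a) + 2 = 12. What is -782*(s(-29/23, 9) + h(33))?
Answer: -220524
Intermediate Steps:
s(T, a) = 10 (s(T, a) = -2 + 12 = 10)
h(W) = (1 + W)*(-25 + W) (h(W) = (-25 + W)*(1 + W) = (1 + W)*(-25 + W))
-782*(s(-29/23, 9) + h(33)) = -782*(10 + (-25 + 33² - 24*33)) = -782*(10 + (-25 + 1089 - 792)) = -782*(10 + 272) = -782*282 = -220524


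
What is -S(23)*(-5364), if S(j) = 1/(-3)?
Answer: -1788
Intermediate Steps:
S(j) = -⅓
-S(23)*(-5364) = -(-1)*(-5364)/3 = -1*1788 = -1788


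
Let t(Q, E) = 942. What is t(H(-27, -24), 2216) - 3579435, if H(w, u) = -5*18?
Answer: -3578493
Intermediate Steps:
H(w, u) = -90
t(H(-27, -24), 2216) - 3579435 = 942 - 3579435 = -3578493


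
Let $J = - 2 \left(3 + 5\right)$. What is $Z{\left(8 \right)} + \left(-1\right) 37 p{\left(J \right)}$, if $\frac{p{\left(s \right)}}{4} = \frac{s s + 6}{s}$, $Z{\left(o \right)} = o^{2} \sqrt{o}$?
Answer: $\frac{4847}{2} + 128 \sqrt{2} \approx 2604.5$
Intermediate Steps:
$J = -16$ ($J = \left(-2\right) 8 = -16$)
$Z{\left(o \right)} = o^{\frac{5}{2}}$
$p{\left(s \right)} = \frac{4 \left(6 + s^{2}\right)}{s}$ ($p{\left(s \right)} = 4 \frac{s s + 6}{s} = 4 \frac{s^{2} + 6}{s} = 4 \frac{6 + s^{2}}{s} = \frac{4 \left(6 + s^{2}\right)}{s}$)
$Z{\left(8 \right)} + \left(-1\right) 37 p{\left(J \right)} = 8^{\frac{5}{2}} + \left(-1\right) 37 \left(4 \left(-16\right) + \frac{24}{-16}\right) = 128 \sqrt{2} - 37 \left(-64 + 24 \left(- \frac{1}{16}\right)\right) = 128 \sqrt{2} - 37 \left(-64 - \frac{3}{2}\right) = 128 \sqrt{2} - - \frac{4847}{2} = 128 \sqrt{2} + \frac{4847}{2} = \frac{4847}{2} + 128 \sqrt{2}$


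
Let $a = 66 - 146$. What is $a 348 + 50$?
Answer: $-27790$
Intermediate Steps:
$a = -80$ ($a = 66 - 146 = -80$)
$a 348 + 50 = \left(-80\right) 348 + 50 = -27840 + 50 = -27790$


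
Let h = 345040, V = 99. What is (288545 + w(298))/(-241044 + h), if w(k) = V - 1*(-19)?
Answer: 288663/103996 ≈ 2.7757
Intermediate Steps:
w(k) = 118 (w(k) = 99 - 1*(-19) = 99 + 19 = 118)
(288545 + w(298))/(-241044 + h) = (288545 + 118)/(-241044 + 345040) = 288663/103996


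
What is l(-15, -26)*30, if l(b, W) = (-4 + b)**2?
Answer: 10830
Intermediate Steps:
l(-15, -26)*30 = (-4 - 15)**2*30 = (-19)**2*30 = 361*30 = 10830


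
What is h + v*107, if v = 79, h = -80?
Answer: 8373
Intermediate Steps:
h + v*107 = -80 + 79*107 = -80 + 8453 = 8373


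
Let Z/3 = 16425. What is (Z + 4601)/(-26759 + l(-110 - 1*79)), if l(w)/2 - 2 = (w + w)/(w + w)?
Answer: -53876/26753 ≈ -2.0138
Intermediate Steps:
Z = 49275 (Z = 3*16425 = 49275)
l(w) = 6 (l(w) = 4 + 2*((w + w)/(w + w)) = 4 + 2*((2*w)/((2*w))) = 4 + 2*((2*w)*(1/(2*w))) = 4 + 2*1 = 4 + 2 = 6)
(Z + 4601)/(-26759 + l(-110 - 1*79)) = (49275 + 4601)/(-26759 + 6) = 53876/(-26753) = 53876*(-1/26753) = -53876/26753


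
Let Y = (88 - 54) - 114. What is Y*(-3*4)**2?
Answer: -11520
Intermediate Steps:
Y = -80 (Y = 34 - 114 = -80)
Y*(-3*4)**2 = -80*(-3*4)**2 = -80*(-12)**2 = -80*144 = -11520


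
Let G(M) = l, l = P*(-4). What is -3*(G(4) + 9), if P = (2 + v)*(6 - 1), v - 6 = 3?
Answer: 633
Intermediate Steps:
v = 9 (v = 6 + 3 = 9)
P = 55 (P = (2 + 9)*(6 - 1) = 11*5 = 55)
l = -220 (l = 55*(-4) = -220)
G(M) = -220
-3*(G(4) + 9) = -3*(-220 + 9) = -3*(-211) = 633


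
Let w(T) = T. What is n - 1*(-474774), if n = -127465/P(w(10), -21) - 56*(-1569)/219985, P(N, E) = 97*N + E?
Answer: 7622200023617/16058905 ≈ 4.7464e+5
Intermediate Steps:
P(N, E) = E + 97*N
n = -2150538853/16058905 (n = -127465/(-21 + 97*10) - 56*(-1569)/219985 = -127465/(-21 + 970) + 87864*(1/219985) = -127465/949 + 87864/219985 = -127465*1/949 + 87864/219985 = -9805/73 + 87864/219985 = -2150538853/16058905 ≈ -133.92)
n - 1*(-474774) = -2150538853/16058905 - 1*(-474774) = -2150538853/16058905 + 474774 = 7622200023617/16058905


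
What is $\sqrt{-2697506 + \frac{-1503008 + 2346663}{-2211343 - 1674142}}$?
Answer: $\frac{i \sqrt{1628969373034615861}}{777097} \approx 1642.4 i$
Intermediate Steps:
$\sqrt{-2697506 + \frac{-1503008 + 2346663}{-2211343 - 1674142}} = \sqrt{-2697506 + \frac{843655}{-3885485}} = \sqrt{-2697506 + 843655 \left(- \frac{1}{3885485}\right)} = \sqrt{-2697506 - \frac{168731}{777097}} = \sqrt{- \frac{2096223988813}{777097}} = \frac{i \sqrt{1628969373034615861}}{777097}$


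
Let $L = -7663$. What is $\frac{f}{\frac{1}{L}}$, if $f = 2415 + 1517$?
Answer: $-30130916$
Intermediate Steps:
$f = 3932$
$\frac{f}{\frac{1}{L}} = \frac{3932}{\frac{1}{-7663}} = \frac{3932}{- \frac{1}{7663}} = 3932 \left(-7663\right) = -30130916$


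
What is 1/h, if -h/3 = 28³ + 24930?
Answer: -1/140646 ≈ -7.1101e-6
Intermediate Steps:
h = -140646 (h = -3*(28³ + 24930) = -3*(21952 + 24930) = -3*46882 = -140646)
1/h = 1/(-140646) = -1/140646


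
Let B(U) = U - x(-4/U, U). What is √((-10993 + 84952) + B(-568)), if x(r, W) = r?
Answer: √1479855982/142 ≈ 270.91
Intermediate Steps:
B(U) = U + 4/U (B(U) = U - (-4)/U = U + 4/U)
√((-10993 + 84952) + B(-568)) = √((-10993 + 84952) + (-568 + 4/(-568))) = √(73959 + (-568 + 4*(-1/568))) = √(73959 + (-568 - 1/142)) = √(73959 - 80657/142) = √(10421521/142) = √1479855982/142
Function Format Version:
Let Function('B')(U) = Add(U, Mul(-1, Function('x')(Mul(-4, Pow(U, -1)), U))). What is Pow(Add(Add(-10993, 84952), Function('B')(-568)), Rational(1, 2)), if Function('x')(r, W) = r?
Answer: Mul(Rational(1, 142), Pow(1479855982, Rational(1, 2))) ≈ 270.91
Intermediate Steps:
Function('B')(U) = Add(U, Mul(4, Pow(U, -1))) (Function('B')(U) = Add(U, Mul(-1, Mul(-4, Pow(U, -1)))) = Add(U, Mul(4, Pow(U, -1))))
Pow(Add(Add(-10993, 84952), Function('B')(-568)), Rational(1, 2)) = Pow(Add(Add(-10993, 84952), Add(-568, Mul(4, Pow(-568, -1)))), Rational(1, 2)) = Pow(Add(73959, Add(-568, Mul(4, Rational(-1, 568)))), Rational(1, 2)) = Pow(Add(73959, Add(-568, Rational(-1, 142))), Rational(1, 2)) = Pow(Add(73959, Rational(-80657, 142)), Rational(1, 2)) = Pow(Rational(10421521, 142), Rational(1, 2)) = Mul(Rational(1, 142), Pow(1479855982, Rational(1, 2)))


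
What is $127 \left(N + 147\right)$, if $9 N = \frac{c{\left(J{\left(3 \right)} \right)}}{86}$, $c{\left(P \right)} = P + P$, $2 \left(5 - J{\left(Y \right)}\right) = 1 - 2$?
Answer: $\frac{14451203}{774} \approx 18671.0$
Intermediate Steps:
$J{\left(Y \right)} = \frac{11}{2}$ ($J{\left(Y \right)} = 5 - \frac{1 - 2}{2} = 5 - - \frac{1}{2} = 5 + \frac{1}{2} = \frac{11}{2}$)
$c{\left(P \right)} = 2 P$
$N = \frac{11}{774}$ ($N = \frac{2 \cdot \frac{11}{2} \cdot \frac{1}{86}}{9} = \frac{11 \cdot \frac{1}{86}}{9} = \frac{1}{9} \cdot \frac{11}{86} = \frac{11}{774} \approx 0.014212$)
$127 \left(N + 147\right) = 127 \left(\frac{11}{774} + 147\right) = 127 \cdot \frac{113789}{774} = \frac{14451203}{774}$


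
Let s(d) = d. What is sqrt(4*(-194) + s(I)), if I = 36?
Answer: 2*I*sqrt(185) ≈ 27.203*I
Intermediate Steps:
sqrt(4*(-194) + s(I)) = sqrt(4*(-194) + 36) = sqrt(-776 + 36) = sqrt(-740) = 2*I*sqrt(185)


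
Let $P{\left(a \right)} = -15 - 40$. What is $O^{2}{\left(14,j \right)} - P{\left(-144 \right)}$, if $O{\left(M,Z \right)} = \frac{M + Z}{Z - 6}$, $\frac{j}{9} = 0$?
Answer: $\frac{544}{9} \approx 60.444$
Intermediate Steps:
$j = 0$ ($j = 9 \cdot 0 = 0$)
$O{\left(M,Z \right)} = \frac{M + Z}{-6 + Z}$
$P{\left(a \right)} = -55$
$O^{2}{\left(14,j \right)} - P{\left(-144 \right)} = \left(\frac{14 + 0}{-6 + 0}\right)^{2} - -55 = \left(\frac{1}{-6} \cdot 14\right)^{2} + 55 = \left(\left(- \frac{1}{6}\right) 14\right)^{2} + 55 = \left(- \frac{7}{3}\right)^{2} + 55 = \frac{49}{9} + 55 = \frac{544}{9}$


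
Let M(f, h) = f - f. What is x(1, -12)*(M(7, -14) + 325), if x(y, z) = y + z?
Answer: -3575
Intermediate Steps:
M(f, h) = 0
x(1, -12)*(M(7, -14) + 325) = (1 - 12)*(0 + 325) = -11*325 = -3575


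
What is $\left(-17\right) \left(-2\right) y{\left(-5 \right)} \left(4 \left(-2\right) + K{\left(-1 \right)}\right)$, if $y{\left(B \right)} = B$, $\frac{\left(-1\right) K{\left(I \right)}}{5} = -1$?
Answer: $510$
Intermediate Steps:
$K{\left(I \right)} = 5$ ($K{\left(I \right)} = \left(-5\right) \left(-1\right) = 5$)
$\left(-17\right) \left(-2\right) y{\left(-5 \right)} \left(4 \left(-2\right) + K{\left(-1 \right)}\right) = \left(-17\right) \left(-2\right) \left(- 5 \left(4 \left(-2\right) + 5\right)\right) = 34 \left(- 5 \left(-8 + 5\right)\right) = 34 \left(\left(-5\right) \left(-3\right)\right) = 34 \cdot 15 = 510$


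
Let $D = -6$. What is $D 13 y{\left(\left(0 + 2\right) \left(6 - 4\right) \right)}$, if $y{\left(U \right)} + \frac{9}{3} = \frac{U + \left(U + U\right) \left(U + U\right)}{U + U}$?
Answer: $-429$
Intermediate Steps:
$y{\left(U \right)} = -3 + \frac{U + 4 U^{2}}{2 U}$ ($y{\left(U \right)} = -3 + \frac{U + \left(U + U\right) \left(U + U\right)}{U + U} = -3 + \frac{U + 2 U 2 U}{2 U} = -3 + \left(U + 4 U^{2}\right) \frac{1}{2 U} = -3 + \frac{U + 4 U^{2}}{2 U}$)
$D 13 y{\left(\left(0 + 2\right) \left(6 - 4\right) \right)} = \left(-6\right) 13 \left(- \frac{5}{2} + 2 \left(0 + 2\right) \left(6 - 4\right)\right) = - 78 \left(- \frac{5}{2} + 2 \cdot 2 \cdot 2\right) = - 78 \left(- \frac{5}{2} + 2 \cdot 4\right) = - 78 \left(- \frac{5}{2} + 8\right) = \left(-78\right) \frac{11}{2} = -429$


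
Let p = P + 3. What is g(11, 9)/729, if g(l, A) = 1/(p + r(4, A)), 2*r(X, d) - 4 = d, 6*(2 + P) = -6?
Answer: 2/9477 ≈ 0.00021104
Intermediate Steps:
P = -3 (P = -2 + (⅙)*(-6) = -2 - 1 = -3)
r(X, d) = 2 + d/2
p = 0 (p = -3 + 3 = 0)
g(l, A) = 1/(2 + A/2) (g(l, A) = 1/(0 + (2 + A/2)) = 1/(2 + A/2))
g(11, 9)/729 = (2/(4 + 9))/729 = (2/13)*(1/729) = 2/9477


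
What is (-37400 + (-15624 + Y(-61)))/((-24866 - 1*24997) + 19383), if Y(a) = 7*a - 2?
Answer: 53453/30480 ≈ 1.7537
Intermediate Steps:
Y(a) = -2 + 7*a
(-37400 + (-15624 + Y(-61)))/((-24866 - 1*24997) + 19383) = (-37400 + (-15624 + (-2 + 7*(-61))))/((-24866 - 1*24997) + 19383) = (-37400 + (-15624 + (-2 - 427)))/((-24866 - 24997) + 19383) = (-37400 + (-15624 - 429))/(-49863 + 19383) = (-37400 - 16053)/(-30480) = -53453*(-1/30480) = 53453/30480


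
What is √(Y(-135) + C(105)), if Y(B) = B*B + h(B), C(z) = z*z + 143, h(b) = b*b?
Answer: √47618 ≈ 218.22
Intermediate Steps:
h(b) = b²
C(z) = 143 + z² (C(z) = z² + 143 = 143 + z²)
Y(B) = 2*B² (Y(B) = B*B + B² = B² + B² = 2*B²)
√(Y(-135) + C(105)) = √(2*(-135)² + (143 + 105²)) = √(2*18225 + (143 + 11025)) = √(36450 + 11168) = √47618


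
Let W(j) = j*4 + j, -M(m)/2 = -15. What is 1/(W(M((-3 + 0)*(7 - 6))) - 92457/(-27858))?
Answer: 9286/1423719 ≈ 0.0065224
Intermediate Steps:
M(m) = 30 (M(m) = -2*(-15) = 30)
W(j) = 5*j (W(j) = 4*j + j = 5*j)
1/(W(M((-3 + 0)*(7 - 6))) - 92457/(-27858)) = 1/(5*30 - 92457/(-27858)) = 1/(150 - 92457*(-1/27858)) = 1/(150 + 30819/9286) = 1/(1423719/9286) = 9286/1423719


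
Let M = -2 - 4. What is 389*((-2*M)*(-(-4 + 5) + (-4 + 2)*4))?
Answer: -42012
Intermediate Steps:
M = -6
389*((-2*M)*(-(-4 + 5) + (-4 + 2)*4)) = 389*((-2*(-6))*(-(-4 + 5) + (-4 + 2)*4)) = 389*(12*(-1*1 - 2*4)) = 389*(12*(-1 - 8)) = 389*(12*(-9)) = 389*(-108) = -42012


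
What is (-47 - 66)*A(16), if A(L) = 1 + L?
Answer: -1921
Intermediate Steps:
(-47 - 66)*A(16) = (-47 - 66)*(1 + 16) = -113*17 = -1921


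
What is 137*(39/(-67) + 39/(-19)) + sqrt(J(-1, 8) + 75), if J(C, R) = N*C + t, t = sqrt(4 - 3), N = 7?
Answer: -459498/1273 + sqrt(69) ≈ -352.65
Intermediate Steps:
t = 1 (t = sqrt(1) = 1)
J(C, R) = 1 + 7*C (J(C, R) = 7*C + 1 = 1 + 7*C)
137*(39/(-67) + 39/(-19)) + sqrt(J(-1, 8) + 75) = 137*(39/(-67) + 39/(-19)) + sqrt((1 + 7*(-1)) + 75) = 137*(39*(-1/67) + 39*(-1/19)) + sqrt((1 - 7) + 75) = 137*(-39/67 - 39/19) + sqrt(-6 + 75) = 137*(-3354/1273) + sqrt(69) = -459498/1273 + sqrt(69)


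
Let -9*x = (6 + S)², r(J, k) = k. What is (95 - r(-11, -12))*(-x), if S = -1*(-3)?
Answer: 963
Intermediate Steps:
S = 3
x = -9 (x = -(6 + 3)²/9 = -⅑*9² = -⅑*81 = -9)
(95 - r(-11, -12))*(-x) = (95 - 1*(-12))*(-1*(-9)) = (95 + 12)*9 = 107*9 = 963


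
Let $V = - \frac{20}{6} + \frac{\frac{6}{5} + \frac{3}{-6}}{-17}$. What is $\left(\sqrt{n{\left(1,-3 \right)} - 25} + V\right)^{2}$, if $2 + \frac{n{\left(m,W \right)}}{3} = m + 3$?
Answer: $\frac{\left(1721 - 510 i \sqrt{19}\right)^{2}}{260100} \approx -7.6127 - 29.418 i$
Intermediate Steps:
$n{\left(m,W \right)} = 3 + 3 m$ ($n{\left(m,W \right)} = -6 + 3 \left(m + 3\right) = -6 + 3 \left(3 + m\right) = -6 + \left(9 + 3 m\right) = 3 + 3 m$)
$V = - \frac{1721}{510}$ ($V = \left(-20\right) \frac{1}{6} + \left(6 \cdot \frac{1}{5} + 3 \left(- \frac{1}{6}\right)\right) \left(- \frac{1}{17}\right) = - \frac{10}{3} + \left(\frac{6}{5} - \frac{1}{2}\right) \left(- \frac{1}{17}\right) = - \frac{10}{3} + \frac{7}{10} \left(- \frac{1}{17}\right) = - \frac{10}{3} - \frac{7}{170} = - \frac{1721}{510} \approx -3.3745$)
$\left(\sqrt{n{\left(1,-3 \right)} - 25} + V\right)^{2} = \left(\sqrt{\left(3 + 3 \cdot 1\right) - 25} - \frac{1721}{510}\right)^{2} = \left(\sqrt{\left(3 + 3\right) - 25} - \frac{1721}{510}\right)^{2} = \left(\sqrt{6 - 25} - \frac{1721}{510}\right)^{2} = \left(\sqrt{-19} - \frac{1721}{510}\right)^{2} = \left(i \sqrt{19} - \frac{1721}{510}\right)^{2} = \left(- \frac{1721}{510} + i \sqrt{19}\right)^{2}$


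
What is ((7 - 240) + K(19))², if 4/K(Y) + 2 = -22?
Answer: 1957201/36 ≈ 54367.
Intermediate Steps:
K(Y) = -⅙ (K(Y) = 4/(-2 - 22) = 4/(-24) = 4*(-1/24) = -⅙)
((7 - 240) + K(19))² = ((7 - 240) - ⅙)² = (-233 - ⅙)² = (-1399/6)² = 1957201/36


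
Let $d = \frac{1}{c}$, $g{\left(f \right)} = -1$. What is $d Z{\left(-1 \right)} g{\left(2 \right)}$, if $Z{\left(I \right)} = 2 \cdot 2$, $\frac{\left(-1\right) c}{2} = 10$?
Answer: $\frac{1}{5} \approx 0.2$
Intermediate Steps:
$c = -20$ ($c = \left(-2\right) 10 = -20$)
$Z{\left(I \right)} = 4$
$d = - \frac{1}{20}$ ($d = \frac{1}{-20} = - \frac{1}{20} \approx -0.05$)
$d Z{\left(-1 \right)} g{\left(2 \right)} = \left(- \frac{1}{20}\right) 4 \left(-1\right) = \left(- \frac{1}{5}\right) \left(-1\right) = \frac{1}{5}$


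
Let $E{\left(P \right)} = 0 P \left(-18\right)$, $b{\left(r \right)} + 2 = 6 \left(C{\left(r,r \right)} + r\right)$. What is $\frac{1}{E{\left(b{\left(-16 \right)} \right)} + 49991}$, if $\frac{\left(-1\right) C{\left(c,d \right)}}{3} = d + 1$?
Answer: $\frac{1}{49991} \approx 2.0004 \cdot 10^{-5}$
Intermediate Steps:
$C{\left(c,d \right)} = -3 - 3 d$ ($C{\left(c,d \right)} = - 3 \left(d + 1\right) = - 3 \left(1 + d\right) = -3 - 3 d$)
$b{\left(r \right)} = -20 - 12 r$ ($b{\left(r \right)} = -2 + 6 \left(\left(-3 - 3 r\right) + r\right) = -2 + 6 \left(-3 - 2 r\right) = -2 - \left(18 + 12 r\right) = -20 - 12 r$)
$E{\left(P \right)} = 0$ ($E{\left(P \right)} = 0 \left(-18\right) = 0$)
$\frac{1}{E{\left(b{\left(-16 \right)} \right)} + 49991} = \frac{1}{0 + 49991} = \frac{1}{49991}$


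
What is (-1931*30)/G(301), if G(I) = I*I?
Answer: -57930/90601 ≈ -0.63940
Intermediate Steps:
G(I) = I²
(-1931*30)/G(301) = (-1931*30)/(301²) = -57930/90601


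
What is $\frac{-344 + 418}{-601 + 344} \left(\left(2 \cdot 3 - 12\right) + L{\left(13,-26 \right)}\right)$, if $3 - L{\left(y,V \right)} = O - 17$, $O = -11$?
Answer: $- \frac{1850}{257} \approx -7.1984$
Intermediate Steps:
$L{\left(y,V \right)} = 31$ ($L{\left(y,V \right)} = 3 - \left(-11 - 17\right) = 3 - -28 = 3 + 28 = 31$)
$\frac{-344 + 418}{-601 + 344} \left(\left(2 \cdot 3 - 12\right) + L{\left(13,-26 \right)}\right) = \frac{-344 + 418}{-601 + 344} \left(\left(2 \cdot 3 - 12\right) + 31\right) = \frac{74}{-257} \left(\left(6 - 12\right) + 31\right) = 74 \left(- \frac{1}{257}\right) \left(-6 + 31\right) = \left(- \frac{74}{257}\right) 25 = - \frac{1850}{257}$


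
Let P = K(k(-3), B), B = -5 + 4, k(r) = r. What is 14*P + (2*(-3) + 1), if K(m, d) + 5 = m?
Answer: -117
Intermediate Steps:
B = -1
K(m, d) = -5 + m
P = -8 (P = -5 - 3 = -8)
14*P + (2*(-3) + 1) = 14*(-8) + (2*(-3) + 1) = -112 + (-6 + 1) = -112 - 5 = -117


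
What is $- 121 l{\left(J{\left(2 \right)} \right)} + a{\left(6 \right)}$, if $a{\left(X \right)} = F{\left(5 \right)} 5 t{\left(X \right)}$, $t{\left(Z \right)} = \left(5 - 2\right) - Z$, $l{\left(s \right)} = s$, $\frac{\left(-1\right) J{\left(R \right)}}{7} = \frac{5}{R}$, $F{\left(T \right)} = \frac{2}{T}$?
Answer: $\frac{4223}{2} \approx 2111.5$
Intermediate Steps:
$J{\left(R \right)} = - \frac{35}{R}$ ($J{\left(R \right)} = - 7 \frac{5}{R} = - \frac{35}{R}$)
$t{\left(Z \right)} = 3 - Z$ ($t{\left(Z \right)} = \left(5 - 2\right) - Z = 3 - Z$)
$a{\left(X \right)} = 6 - 2 X$ ($a{\left(X \right)} = \frac{2}{5} \cdot 5 \left(3 - X\right) = 2 \left(3 - X\right) = 6 - 2 X$)
$- 121 l{\left(J{\left(2 \right)} \right)} + a{\left(6 \right)} = - 121 \left(- \frac{35}{2}\right) + \left(6 - 12\right) = - 121 \left(\left(-35\right) \frac{1}{2}\right) + \left(6 - 12\right) = \left(-121\right) \left(- \frac{35}{2}\right) - 6 = \frac{4235}{2} - 6 = \frac{4223}{2}$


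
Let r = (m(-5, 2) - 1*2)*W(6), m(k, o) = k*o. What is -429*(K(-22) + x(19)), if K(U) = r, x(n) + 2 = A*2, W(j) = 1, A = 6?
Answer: 858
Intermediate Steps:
x(n) = 10 (x(n) = -2 + 6*2 = -2 + 12 = 10)
r = -12 (r = (-5*2 - 1*2)*1 = (-10 - 2)*1 = -12*1 = -12)
K(U) = -12
-429*(K(-22) + x(19)) = -429*(-12 + 10) = -429*(-2) = 858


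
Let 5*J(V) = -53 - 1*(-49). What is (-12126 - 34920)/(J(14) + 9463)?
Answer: -235230/47311 ≈ -4.9720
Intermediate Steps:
J(V) = -⅘ (J(V) = (-53 - 1*(-49))/5 = (-53 + 49)/5 = (⅕)*(-4) = -⅘)
(-12126 - 34920)/(J(14) + 9463) = (-12126 - 34920)/(-⅘ + 9463) = -47046/47311/5 = -47046*5/47311 = -235230/47311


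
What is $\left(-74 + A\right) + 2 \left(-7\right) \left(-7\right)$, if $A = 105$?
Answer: $129$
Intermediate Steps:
$\left(-74 + A\right) + 2 \left(-7\right) \left(-7\right) = \left(-74 + 105\right) + 2 \left(-7\right) \left(-7\right) = 31 - -98 = 31 + 98 = 129$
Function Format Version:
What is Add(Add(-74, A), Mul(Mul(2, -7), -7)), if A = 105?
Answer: 129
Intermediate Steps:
Add(Add(-74, A), Mul(Mul(2, -7), -7)) = Add(Add(-74, 105), Mul(Mul(2, -7), -7)) = Add(31, Mul(-14, -7)) = Add(31, 98) = 129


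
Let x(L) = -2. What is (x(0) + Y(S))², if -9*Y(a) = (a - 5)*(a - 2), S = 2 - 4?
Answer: 2116/81 ≈ 26.123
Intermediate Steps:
S = -2
Y(a) = -(-5 + a)*(-2 + a)/9 (Y(a) = -(a - 5)*(a - 2)/9 = -(-5 + a)*(-2 + a)/9)
(x(0) + Y(S))² = (-2 + (-10/9 - ⅑*(-2)² + (7/9)*(-2)))² = (-2 + (-10/9 - ⅑*4 - 14/9))² = (-2 + (-10/9 - 4/9 - 14/9))² = (-2 - 28/9)² = (-46/9)² = 2116/81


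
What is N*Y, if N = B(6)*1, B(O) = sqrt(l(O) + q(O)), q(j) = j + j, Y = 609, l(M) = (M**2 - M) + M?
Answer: 2436*sqrt(3) ≈ 4219.3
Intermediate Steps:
l(M) = M**2
q(j) = 2*j
B(O) = sqrt(O**2 + 2*O)
N = 4*sqrt(3) (N = sqrt(6*(2 + 6))*1 = sqrt(6*8)*1 = sqrt(48)*1 = (4*sqrt(3))*1 = 4*sqrt(3) ≈ 6.9282)
N*Y = (4*sqrt(3))*609 = 2436*sqrt(3)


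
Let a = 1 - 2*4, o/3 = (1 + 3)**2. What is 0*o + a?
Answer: -7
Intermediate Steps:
o = 48 (o = 3*(1 + 3)**2 = 3*4**2 = 3*16 = 48)
a = -7 (a = 1 - 8 = -7)
0*o + a = 0*48 - 7 = 0 - 7 = -7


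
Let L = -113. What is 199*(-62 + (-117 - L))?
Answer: -13134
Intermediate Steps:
199*(-62 + (-117 - L)) = 199*(-62 + (-117 - 1*(-113))) = 199*(-62 + (-117 + 113)) = 199*(-62 - 4) = 199*(-66) = -13134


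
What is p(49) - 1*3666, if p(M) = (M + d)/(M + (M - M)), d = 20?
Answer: -179565/49 ≈ -3664.6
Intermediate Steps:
p(M) = (20 + M)/M (p(M) = (M + 20)/(M + (M - M)) = (20 + M)/(M + 0) = (20 + M)/M)
p(49) - 1*3666 = (20 + 49)/49 - 1*3666 = (1/49)*69 - 3666 = 69/49 - 3666 = -179565/49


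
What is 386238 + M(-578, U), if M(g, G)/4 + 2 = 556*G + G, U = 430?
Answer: 1344270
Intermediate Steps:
M(g, G) = -8 + 2228*G (M(g, G) = -8 + 4*(556*G + G) = -8 + 4*(557*G) = -8 + 2228*G)
386238 + M(-578, U) = 386238 + (-8 + 2228*430) = 386238 + (-8 + 958040) = 386238 + 958032 = 1344270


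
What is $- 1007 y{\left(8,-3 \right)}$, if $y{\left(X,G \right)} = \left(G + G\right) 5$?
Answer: $30210$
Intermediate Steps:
$y{\left(X,G \right)} = 10 G$ ($y{\left(X,G \right)} = 2 G 5 = 10 G$)
$- 1007 y{\left(8,-3 \right)} = - 1007 \cdot 10 \left(-3\right) = \left(-1007\right) \left(-30\right) = 30210$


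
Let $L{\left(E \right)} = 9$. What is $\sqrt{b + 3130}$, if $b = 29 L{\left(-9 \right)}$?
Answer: $\sqrt{3391} \approx 58.232$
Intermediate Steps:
$b = 261$ ($b = 29 \cdot 9 = 261$)
$\sqrt{b + 3130} = \sqrt{261 + 3130} = \sqrt{3391}$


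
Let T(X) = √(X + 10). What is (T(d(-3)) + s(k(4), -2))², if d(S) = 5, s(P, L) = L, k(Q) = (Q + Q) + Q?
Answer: (2 - √15)² ≈ 3.5081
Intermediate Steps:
k(Q) = 3*Q (k(Q) = 2*Q + Q = 3*Q)
T(X) = √(10 + X)
(T(d(-3)) + s(k(4), -2))² = (√(10 + 5) - 2)² = (√15 - 2)² = (-2 + √15)²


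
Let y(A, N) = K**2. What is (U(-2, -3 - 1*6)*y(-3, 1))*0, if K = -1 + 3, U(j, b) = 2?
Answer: 0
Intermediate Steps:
K = 2
y(A, N) = 4 (y(A, N) = 2**2 = 4)
(U(-2, -3 - 1*6)*y(-3, 1))*0 = (2*4)*0 = 8*0 = 0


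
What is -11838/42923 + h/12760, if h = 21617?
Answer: 776813611/547697480 ≈ 1.4183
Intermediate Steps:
-11838/42923 + h/12760 = -11838/42923 + 21617/12760 = 776813611/547697480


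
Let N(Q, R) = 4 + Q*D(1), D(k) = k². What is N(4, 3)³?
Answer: 512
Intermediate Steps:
N(Q, R) = 4 + Q (N(Q, R) = 4 + Q*1² = 4 + Q*1 = 4 + Q)
N(4, 3)³ = (4 + 4)³ = 8³ = 512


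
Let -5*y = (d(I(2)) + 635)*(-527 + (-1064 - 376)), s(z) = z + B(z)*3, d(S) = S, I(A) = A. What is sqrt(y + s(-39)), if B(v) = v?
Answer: sqrt(6260995)/5 ≈ 500.44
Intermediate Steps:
s(z) = 4*z (s(z) = z + z*3 = z + 3*z = 4*z)
y = 1252979/5 (y = -(2 + 635)*(-527 + (-1064 - 376))/5 = -637*(-527 - 1440)/5 = -637*(-1967)/5 = -1/5*(-1252979) = 1252979/5 ≈ 2.5060e+5)
sqrt(y + s(-39)) = sqrt(1252979/5 + 4*(-39)) = sqrt(1252979/5 - 156) = sqrt(1252199/5) = sqrt(6260995)/5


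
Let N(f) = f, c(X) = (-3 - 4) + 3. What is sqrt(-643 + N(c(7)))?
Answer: I*sqrt(647) ≈ 25.436*I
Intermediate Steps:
c(X) = -4 (c(X) = -7 + 3 = -4)
sqrt(-643 + N(c(7))) = sqrt(-643 - 4) = sqrt(-647) = I*sqrt(647)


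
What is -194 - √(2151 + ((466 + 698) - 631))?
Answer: -194 - 2*√671 ≈ -245.81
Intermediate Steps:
-194 - √(2151 + ((466 + 698) - 631)) = -194 - √(2151 + (1164 - 631)) = -194 - √(2151 + 533) = -194 - √2684 = -194 - 2*√671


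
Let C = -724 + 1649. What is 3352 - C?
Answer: 2427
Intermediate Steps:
C = 925
3352 - C = 3352 - 1*925 = 3352 - 925 = 2427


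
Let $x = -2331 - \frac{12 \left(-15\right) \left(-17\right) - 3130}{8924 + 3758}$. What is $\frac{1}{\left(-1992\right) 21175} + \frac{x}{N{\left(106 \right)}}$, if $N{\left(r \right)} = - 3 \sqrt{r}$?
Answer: $- \frac{1}{42180600} + \frac{7390418 \sqrt{106}}{1008219} \approx 75.469$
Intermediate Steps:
$x = - \frac{14780836}{6341}$ ($x = -2331 - \frac{\left(-180\right) \left(-17\right) - 3130}{12682} = -2331 - \left(3060 - 3130\right) \frac{1}{12682} = -2331 - \left(-70\right) \frac{1}{12682} = -2331 - - \frac{35}{6341} = -2331 + \frac{35}{6341} = - \frac{14780836}{6341} \approx -2331.0$)
$\frac{1}{\left(-1992\right) 21175} + \frac{x}{N{\left(106 \right)}} = \frac{1}{\left(-1992\right) 21175} - \frac{14780836}{6341 \left(- 3 \sqrt{106}\right)} = \left(- \frac{1}{1992}\right) \frac{1}{21175} - \frac{14780836 \left(- \frac{\sqrt{106}}{318}\right)}{6341} = - \frac{1}{42180600} + \frac{7390418 \sqrt{106}}{1008219}$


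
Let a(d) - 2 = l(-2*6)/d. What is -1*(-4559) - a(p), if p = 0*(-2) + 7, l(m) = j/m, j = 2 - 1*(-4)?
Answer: 63799/14 ≈ 4557.1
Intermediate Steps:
j = 6 (j = 2 + 4 = 6)
l(m) = 6/m
p = 7 (p = 0 + 7 = 7)
a(d) = 2 - 1/(2*d) (a(d) = 2 + (6/((-2*6)))/d = 2 + (6/(-12))/d = 2 + (6*(-1/12))/d = 2 - 1/(2*d))
-1*(-4559) - a(p) = -1*(-4559) - (2 - ½/7) = 4559 - (2 - ½*⅐) = 4559 - (2 - 1/14) = 4559 - 1*27/14 = 4559 - 27/14 = 63799/14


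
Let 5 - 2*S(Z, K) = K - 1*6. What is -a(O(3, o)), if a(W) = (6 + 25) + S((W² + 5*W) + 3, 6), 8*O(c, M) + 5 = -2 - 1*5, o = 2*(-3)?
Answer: -67/2 ≈ -33.500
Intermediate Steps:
o = -6
O(c, M) = -3/2 (O(c, M) = -5/8 + (-2 - 1*5)/8 = -5/8 + (-2 - 5)/8 = -5/8 + (⅛)*(-7) = -5/8 - 7/8 = -3/2)
S(Z, K) = 11/2 - K/2 (S(Z, K) = 5/2 - (K - 1*6)/2 = 5/2 - (K - 6)/2 = 5/2 - (-6 + K)/2 = 5/2 + (3 - K/2) = 11/2 - K/2)
a(W) = 67/2 (a(W) = (6 + 25) + (11/2 - ½*6) = 31 + (11/2 - 3) = 31 + 5/2 = 67/2)
-a(O(3, o)) = -1*67/2 = -67/2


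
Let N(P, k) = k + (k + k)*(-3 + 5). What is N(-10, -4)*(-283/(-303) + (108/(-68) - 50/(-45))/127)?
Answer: -36512360/1962531 ≈ -18.605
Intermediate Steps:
N(P, k) = 5*k (N(P, k) = k + (2*k)*2 = k + 4*k = 5*k)
N(-10, -4)*(-283/(-303) + (108/(-68) - 50/(-45))/127) = (5*(-4))*(-283/(-303) + (108/(-68) - 50/(-45))/127) = -20*(-283*(-1/303) + (108*(-1/68) - 50*(-1/45))*(1/127)) = -20*(283/303 + (-27/17 + 10/9)*(1/127)) = -20*(283/303 - 73/153*1/127) = -20*(283/303 - 73/19431) = -20*1825618/1962531 = -36512360/1962531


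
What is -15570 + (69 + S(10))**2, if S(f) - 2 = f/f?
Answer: -10386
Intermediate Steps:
S(f) = 3 (S(f) = 2 + f/f = 2 + 1 = 3)
-15570 + (69 + S(10))**2 = -15570 + (69 + 3)**2 = -15570 + 72**2 = -15570 + 5184 = -10386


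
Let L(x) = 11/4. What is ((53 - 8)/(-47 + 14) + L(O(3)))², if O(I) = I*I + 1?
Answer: 3721/1936 ≈ 1.9220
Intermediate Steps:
O(I) = 1 + I² (O(I) = I² + 1 = 1 + I²)
L(x) = 11/4 (L(x) = 11*(¼) = 11/4)
((53 - 8)/(-47 + 14) + L(O(3)))² = ((53 - 8)/(-47 + 14) + 11/4)² = (45/(-33) + 11/4)² = (45*(-1/33) + 11/4)² = (-15/11 + 11/4)² = (61/44)² = 3721/1936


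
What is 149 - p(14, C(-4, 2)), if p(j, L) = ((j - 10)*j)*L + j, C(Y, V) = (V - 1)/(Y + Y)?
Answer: 142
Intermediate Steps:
C(Y, V) = (-1 + V)/(2*Y) (C(Y, V) = (-1 + V)/((2*Y)) = (-1 + V)*(1/(2*Y)) = (-1 + V)/(2*Y))
p(j, L) = j + L*j*(-10 + j) (p(j, L) = ((-10 + j)*j)*L + j = (j*(-10 + j))*L + j = L*j*(-10 + j) + j = j + L*j*(-10 + j))
149 - p(14, C(-4, 2)) = 149 - 14*(1 - 5*(-1 + 2)/(-4) + ((½)*(-1 + 2)/(-4))*14) = 149 - 14*(1 - 5*(-1)/4 + ((½)*(-¼)*1)*14) = 149 - 14*(1 - 10*(-⅛) - ⅛*14) = 149 - 14*(1 + 5/4 - 7/4) = 149 - 14/2 = 149 - 1*7 = 149 - 7 = 142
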